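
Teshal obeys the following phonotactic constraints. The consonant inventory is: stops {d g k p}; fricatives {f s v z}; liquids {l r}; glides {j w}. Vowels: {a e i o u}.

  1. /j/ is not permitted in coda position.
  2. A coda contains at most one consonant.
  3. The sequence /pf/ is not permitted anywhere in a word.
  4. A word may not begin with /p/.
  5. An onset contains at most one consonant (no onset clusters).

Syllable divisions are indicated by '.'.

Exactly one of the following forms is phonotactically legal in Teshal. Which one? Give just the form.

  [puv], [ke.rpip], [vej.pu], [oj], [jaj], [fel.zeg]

[fel.zeg]

[puv] — violates constraint 4: word begins with /p/ → phonotactically illegal
[ke.rpip] — violates constraint 5: syllable 2 onset /rp/ has 2 consonants (> 1) → phonotactically illegal
[vej.pu] — violates constraint 1: syllable 1 coda contains /j/ → phonotactically illegal
[oj] — violates constraint 1: syllable 1 coda contains /j/ → phonotactically illegal
[jaj] — violates constraint 1: syllable 1 coda contains /j/ → phonotactically illegal
[fel.zeg] — σ1 onset /f/, coda /l/ ok; σ2 onset /z/, coda /g/ ok → phonotactically legal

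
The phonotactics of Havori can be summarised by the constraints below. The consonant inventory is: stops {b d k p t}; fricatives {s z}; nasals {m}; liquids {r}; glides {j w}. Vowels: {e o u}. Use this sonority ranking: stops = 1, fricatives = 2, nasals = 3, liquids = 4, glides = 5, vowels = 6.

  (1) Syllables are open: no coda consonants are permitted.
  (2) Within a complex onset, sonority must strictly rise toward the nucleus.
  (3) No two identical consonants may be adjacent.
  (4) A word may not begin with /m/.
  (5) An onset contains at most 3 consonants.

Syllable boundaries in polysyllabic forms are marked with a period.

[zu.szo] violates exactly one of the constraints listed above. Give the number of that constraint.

[zu.szo]: syllable 2 onset /sz/: /s/ (fricative, 2) → /z/ (fricative, 2) does not rise.
This is a violation of constraint 2: "Within a complex onset, sonority must strictly rise toward the nucleus."
The remaining constraints (1, 3, 4, 5) are satisfied.

2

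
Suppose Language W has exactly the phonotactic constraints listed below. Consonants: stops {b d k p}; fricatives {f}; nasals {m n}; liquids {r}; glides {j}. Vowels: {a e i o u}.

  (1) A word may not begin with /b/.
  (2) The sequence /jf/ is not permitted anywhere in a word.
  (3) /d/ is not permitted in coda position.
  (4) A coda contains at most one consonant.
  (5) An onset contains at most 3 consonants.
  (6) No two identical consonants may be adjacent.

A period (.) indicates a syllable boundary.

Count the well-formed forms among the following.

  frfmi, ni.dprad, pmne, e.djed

frfmi — violates constraint 5: syllable 1 onset /frfm/ has 4 consonants (> 3) → ill-formed
ni.dprad — violates constraint 3: syllable 2 coda contains /d/ → ill-formed
pmne — σ1 onset /pmn/ (3C), coda /∅/ ok → well-formed
e.djed — violates constraint 3: syllable 2 coda contains /d/ → ill-formed
Well-formed: pmne → 1.

1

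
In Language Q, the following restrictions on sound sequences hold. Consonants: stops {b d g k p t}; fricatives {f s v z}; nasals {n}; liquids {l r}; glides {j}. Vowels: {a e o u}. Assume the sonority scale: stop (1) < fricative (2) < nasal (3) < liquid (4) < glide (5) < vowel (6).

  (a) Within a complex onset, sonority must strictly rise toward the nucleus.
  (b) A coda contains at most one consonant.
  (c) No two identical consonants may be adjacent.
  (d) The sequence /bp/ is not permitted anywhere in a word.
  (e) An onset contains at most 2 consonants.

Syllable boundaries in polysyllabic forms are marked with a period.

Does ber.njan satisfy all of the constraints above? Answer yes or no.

ber.njan — σ1 onset /b/, coda /r/ ok; σ2 onset /nj/ (3→5 rises), coda /n/ ok → phonotactically legal

yes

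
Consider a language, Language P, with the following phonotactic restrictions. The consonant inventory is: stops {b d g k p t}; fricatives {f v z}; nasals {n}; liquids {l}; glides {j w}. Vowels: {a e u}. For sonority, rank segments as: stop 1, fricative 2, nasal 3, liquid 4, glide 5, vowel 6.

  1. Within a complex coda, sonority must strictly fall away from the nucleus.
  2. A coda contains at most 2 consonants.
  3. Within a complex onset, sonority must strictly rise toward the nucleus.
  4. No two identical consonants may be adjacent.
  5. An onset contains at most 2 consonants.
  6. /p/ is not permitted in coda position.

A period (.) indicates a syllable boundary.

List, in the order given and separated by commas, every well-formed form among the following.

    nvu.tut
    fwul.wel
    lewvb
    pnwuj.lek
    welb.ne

fwul.wel, welb.ne

nvu.tut — violates constraint 3: syllable 1 onset /nv/: /n/ (nasal, 3) → /v/ (fricative, 2) does not rise → ill-formed
fwul.wel — σ1 onset /fw/ (2→5 rises), coda /l/ ok; σ2 onset /w/, coda /l/ ok → well-formed
lewvb — violates constraint 2: syllable 1 coda /wvb/ has 3 consonants (> 2) → ill-formed
pnwuj.lek — violates constraint 5: syllable 1 onset /pnw/ has 3 consonants (> 2) → ill-formed
welb.ne — σ1 onset /w/, coda /lb/ (4→1 falls) ok; σ2 onset /n/, coda /∅/ ok → well-formed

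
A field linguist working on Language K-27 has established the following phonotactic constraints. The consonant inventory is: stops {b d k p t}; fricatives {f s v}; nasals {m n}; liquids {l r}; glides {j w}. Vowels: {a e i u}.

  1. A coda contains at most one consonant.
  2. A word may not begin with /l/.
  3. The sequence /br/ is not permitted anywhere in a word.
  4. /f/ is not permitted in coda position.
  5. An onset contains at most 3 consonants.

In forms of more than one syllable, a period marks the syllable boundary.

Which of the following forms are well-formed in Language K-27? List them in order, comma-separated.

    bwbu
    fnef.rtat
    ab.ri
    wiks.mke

bwbu — σ1 onset /bwb/ (3C), coda /∅/ ok → well-formed
fnef.rtat — violates constraint 4: syllable 1 coda contains /f/ → ill-formed
ab.ri — violates constraint 3: contains banned sequence /br/ → ill-formed
wiks.mke — violates constraint 1: syllable 1 coda /ks/ has 2 consonants (> 1) → ill-formed

bwbu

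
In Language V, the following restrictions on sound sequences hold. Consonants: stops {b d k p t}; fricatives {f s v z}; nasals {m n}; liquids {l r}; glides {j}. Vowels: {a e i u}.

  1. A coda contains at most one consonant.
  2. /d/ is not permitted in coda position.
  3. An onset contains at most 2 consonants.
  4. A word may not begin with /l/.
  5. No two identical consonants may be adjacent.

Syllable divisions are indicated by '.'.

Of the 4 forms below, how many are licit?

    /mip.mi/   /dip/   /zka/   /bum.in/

4

/mip.mi/ — σ1 onset /m/, coda /p/ ok; σ2 onset /m/, coda /∅/ ok → licit
/dip/ — σ1 onset /d/, coda /p/ ok → licit
/zka/ — σ1 onset /zk/ (2C), coda /∅/ ok → licit
/bum.in/ — σ1 onset /b/, coda /m/ ok; σ2 onset /∅/, coda /n/ ok → licit
Licit: /mip.mi/, /dip/, /zka/, /bum.in/ → 4.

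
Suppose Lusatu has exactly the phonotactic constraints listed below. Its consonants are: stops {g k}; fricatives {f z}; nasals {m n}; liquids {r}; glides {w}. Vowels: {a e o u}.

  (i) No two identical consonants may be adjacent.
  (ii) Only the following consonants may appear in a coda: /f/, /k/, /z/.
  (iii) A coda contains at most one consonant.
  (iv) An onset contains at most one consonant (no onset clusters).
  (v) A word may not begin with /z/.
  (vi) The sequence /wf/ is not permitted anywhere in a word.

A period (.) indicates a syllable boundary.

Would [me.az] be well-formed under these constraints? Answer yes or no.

yes

[me.az] — σ1 onset /m/, coda /∅/ ok; σ2 onset /∅/, coda /z/ ok → well-formed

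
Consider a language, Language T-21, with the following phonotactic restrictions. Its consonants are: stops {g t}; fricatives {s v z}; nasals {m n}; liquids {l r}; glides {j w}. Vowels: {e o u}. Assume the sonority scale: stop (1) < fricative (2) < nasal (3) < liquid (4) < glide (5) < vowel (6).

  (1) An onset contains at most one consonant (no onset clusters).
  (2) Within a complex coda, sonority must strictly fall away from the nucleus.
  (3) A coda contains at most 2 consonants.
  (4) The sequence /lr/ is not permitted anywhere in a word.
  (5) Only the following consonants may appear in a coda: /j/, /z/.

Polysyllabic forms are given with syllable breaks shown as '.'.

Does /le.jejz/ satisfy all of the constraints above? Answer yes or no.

/le.jejz/ — σ1 onset /l/, coda /∅/ ok; σ2 onset /j/, coda /jz/ (5→2 falls) ok → well-formed

yes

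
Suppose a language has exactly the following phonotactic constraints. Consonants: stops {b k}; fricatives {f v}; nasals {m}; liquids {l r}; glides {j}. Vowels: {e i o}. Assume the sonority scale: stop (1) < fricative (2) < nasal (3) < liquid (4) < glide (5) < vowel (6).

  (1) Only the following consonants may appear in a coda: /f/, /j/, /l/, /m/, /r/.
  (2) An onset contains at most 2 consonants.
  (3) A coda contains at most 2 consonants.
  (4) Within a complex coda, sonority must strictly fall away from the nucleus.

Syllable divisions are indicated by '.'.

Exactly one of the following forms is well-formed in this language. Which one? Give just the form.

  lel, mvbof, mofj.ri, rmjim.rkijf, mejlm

lel — σ1 onset /l/, coda /l/ ok → well-formed
mvbof — violates constraint 2: syllable 1 onset /mvb/ has 3 consonants (> 2) → ill-formed
mofj.ri — violates constraint 4: syllable 1 coda /fj/: /f/ (fricative, 2) → /j/ (glide, 5) does not fall → ill-formed
rmjim.rkijf — violates constraint 2: syllable 1 onset /rmj/ has 3 consonants (> 2) → ill-formed
mejlm — violates constraint 3: syllable 1 coda /jlm/ has 3 consonants (> 2) → ill-formed

lel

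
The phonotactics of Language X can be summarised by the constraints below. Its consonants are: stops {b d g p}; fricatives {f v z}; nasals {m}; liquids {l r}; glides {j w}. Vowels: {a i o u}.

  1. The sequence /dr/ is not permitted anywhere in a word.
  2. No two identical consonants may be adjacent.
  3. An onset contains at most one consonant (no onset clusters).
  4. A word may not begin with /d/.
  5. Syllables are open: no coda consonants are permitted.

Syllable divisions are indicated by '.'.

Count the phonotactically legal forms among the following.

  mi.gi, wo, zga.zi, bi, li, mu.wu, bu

mi.gi — σ1 onset /m/, coda /∅/ ok; σ2 onset /g/, coda /∅/ ok → phonotactically legal
wo — σ1 onset /w/, coda /∅/ ok → phonotactically legal
zga.zi — violates constraint 3: syllable 1 onset /zg/ has 2 consonants (> 1) → phonotactically illegal
bi — σ1 onset /b/, coda /∅/ ok → phonotactically legal
li — σ1 onset /l/, coda /∅/ ok → phonotactically legal
mu.wu — σ1 onset /m/, coda /∅/ ok; σ2 onset /w/, coda /∅/ ok → phonotactically legal
bu — σ1 onset /b/, coda /∅/ ok → phonotactically legal
Phonotactically legal: mi.gi, wo, bi, li, mu.wu, bu → 6.

6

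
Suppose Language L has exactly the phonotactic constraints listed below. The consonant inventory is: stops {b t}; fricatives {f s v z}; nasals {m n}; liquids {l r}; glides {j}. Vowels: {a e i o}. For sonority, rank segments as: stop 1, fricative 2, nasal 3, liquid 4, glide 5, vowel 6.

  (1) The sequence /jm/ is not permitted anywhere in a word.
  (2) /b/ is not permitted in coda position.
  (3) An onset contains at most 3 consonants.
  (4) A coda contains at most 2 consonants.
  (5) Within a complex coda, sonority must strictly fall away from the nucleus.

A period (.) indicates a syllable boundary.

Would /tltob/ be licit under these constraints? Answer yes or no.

/tltob/ — violates constraint 2: syllable 1 coda contains /b/ → illicit

no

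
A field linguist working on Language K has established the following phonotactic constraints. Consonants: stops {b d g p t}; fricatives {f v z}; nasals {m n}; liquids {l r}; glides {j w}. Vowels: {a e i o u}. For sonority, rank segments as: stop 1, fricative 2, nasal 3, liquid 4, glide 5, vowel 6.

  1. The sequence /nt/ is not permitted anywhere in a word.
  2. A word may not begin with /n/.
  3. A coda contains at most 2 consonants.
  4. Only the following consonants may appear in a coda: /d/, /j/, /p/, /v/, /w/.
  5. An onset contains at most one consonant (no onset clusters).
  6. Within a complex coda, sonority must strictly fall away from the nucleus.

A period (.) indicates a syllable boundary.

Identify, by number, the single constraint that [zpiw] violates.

[zpiw]: syllable 1 onset /zp/ has 2 consonants (> 1).
This is a violation of constraint 5: "An onset contains at most one consonant (no onset clusters)."
The remaining constraints (1, 2, 3, 4, 6) are satisfied.

5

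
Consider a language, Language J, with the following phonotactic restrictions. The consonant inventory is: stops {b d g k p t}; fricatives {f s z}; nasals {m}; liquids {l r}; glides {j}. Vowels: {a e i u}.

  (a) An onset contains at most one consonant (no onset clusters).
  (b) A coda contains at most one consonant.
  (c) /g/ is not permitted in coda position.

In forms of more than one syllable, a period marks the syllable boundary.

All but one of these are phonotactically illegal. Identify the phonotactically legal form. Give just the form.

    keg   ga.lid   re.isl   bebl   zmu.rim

keg — violates constraint (c): syllable 1 coda contains /g/ → phonotactically illegal
ga.lid — σ1 onset /g/, coda /∅/ ok; σ2 onset /l/, coda /d/ ok → phonotactically legal
re.isl — violates constraint (b): syllable 2 coda /sl/ has 2 consonants (> 1) → phonotactically illegal
bebl — violates constraint (b): syllable 1 coda /bl/ has 2 consonants (> 1) → phonotactically illegal
zmu.rim — violates constraint (a): syllable 1 onset /zm/ has 2 consonants (> 1) → phonotactically illegal

ga.lid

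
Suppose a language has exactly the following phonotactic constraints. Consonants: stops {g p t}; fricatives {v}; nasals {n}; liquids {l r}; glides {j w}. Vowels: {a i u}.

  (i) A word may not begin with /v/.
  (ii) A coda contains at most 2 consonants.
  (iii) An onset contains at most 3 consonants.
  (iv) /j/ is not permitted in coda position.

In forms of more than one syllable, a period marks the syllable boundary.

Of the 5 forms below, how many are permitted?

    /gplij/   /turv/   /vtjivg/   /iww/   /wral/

/gplij/ — violates constraint (iv): syllable 1 coda contains /j/ → not permitted
/turv/ — σ1 onset /t/, coda /rv/ (2C) ok → permitted
/vtjivg/ — violates constraint (i): word begins with /v/ → not permitted
/iww/ — σ1 onset /∅/, coda /ww/ (2C) ok → permitted
/wral/ — σ1 onset /wr/ (2C), coda /l/ ok → permitted
Permitted: /turv/, /iww/, /wral/ → 3.

3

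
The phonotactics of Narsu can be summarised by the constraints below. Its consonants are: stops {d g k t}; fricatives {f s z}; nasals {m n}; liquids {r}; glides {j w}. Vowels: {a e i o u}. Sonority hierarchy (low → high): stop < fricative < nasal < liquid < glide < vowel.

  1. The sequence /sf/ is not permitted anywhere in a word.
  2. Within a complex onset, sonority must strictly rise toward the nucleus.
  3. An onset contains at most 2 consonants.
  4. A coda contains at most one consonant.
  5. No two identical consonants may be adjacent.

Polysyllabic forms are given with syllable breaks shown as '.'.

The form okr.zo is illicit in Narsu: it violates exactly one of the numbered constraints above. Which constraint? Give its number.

okr.zo: syllable 1 coda /kr/ has 2 consonants (> 1).
This is a violation of constraint 4: "A coda contains at most one consonant."
The remaining constraints (1, 2, 3, 5) are satisfied.

4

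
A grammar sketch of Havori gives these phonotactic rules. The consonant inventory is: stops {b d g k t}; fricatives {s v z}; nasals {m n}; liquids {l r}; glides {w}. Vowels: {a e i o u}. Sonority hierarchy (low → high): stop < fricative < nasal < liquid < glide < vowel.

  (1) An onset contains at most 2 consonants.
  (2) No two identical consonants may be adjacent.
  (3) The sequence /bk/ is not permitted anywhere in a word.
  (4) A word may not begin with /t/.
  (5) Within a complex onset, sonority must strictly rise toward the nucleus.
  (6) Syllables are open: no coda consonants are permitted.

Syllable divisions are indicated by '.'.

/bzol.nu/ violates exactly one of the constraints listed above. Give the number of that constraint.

6

/bzol.nu/: syllable 1 coda /l/ has 1 consonant (> 0).
This is a violation of constraint 6: "Syllables are open: no coda consonants are permitted."
The remaining constraints (1, 2, 3, 4, 5) are satisfied.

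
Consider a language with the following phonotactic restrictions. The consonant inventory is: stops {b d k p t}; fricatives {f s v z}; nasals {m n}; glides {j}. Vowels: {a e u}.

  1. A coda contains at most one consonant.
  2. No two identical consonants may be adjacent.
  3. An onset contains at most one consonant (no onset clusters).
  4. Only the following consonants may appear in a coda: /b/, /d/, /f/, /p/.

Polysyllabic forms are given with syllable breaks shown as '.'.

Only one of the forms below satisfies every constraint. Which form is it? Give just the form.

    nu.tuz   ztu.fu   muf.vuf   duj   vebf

muf.vuf

nu.tuz — violates constraint 4: syllable 2 coda contains /z/, which is not a licensed coda consonant → illicit
ztu.fu — violates constraint 3: syllable 1 onset /zt/ has 2 consonants (> 1) → illicit
muf.vuf — σ1 onset /m/, coda /f/ ok; σ2 onset /v/, coda /f/ ok → licit
duj — violates constraint 4: syllable 1 coda contains /j/, which is not a licensed coda consonant → illicit
vebf — violates constraint 1: syllable 1 coda /bf/ has 2 consonants (> 1) → illicit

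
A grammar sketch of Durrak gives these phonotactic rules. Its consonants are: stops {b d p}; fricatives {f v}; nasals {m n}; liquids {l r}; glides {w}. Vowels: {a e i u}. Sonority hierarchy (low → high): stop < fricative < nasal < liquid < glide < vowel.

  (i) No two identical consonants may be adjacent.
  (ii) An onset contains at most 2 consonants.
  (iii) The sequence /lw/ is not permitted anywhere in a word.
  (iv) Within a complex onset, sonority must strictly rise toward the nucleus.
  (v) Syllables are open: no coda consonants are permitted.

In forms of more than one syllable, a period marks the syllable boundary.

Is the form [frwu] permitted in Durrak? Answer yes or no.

[frwu] — violates constraint (ii): syllable 1 onset /frw/ has 3 consonants (> 2) → not permitted

no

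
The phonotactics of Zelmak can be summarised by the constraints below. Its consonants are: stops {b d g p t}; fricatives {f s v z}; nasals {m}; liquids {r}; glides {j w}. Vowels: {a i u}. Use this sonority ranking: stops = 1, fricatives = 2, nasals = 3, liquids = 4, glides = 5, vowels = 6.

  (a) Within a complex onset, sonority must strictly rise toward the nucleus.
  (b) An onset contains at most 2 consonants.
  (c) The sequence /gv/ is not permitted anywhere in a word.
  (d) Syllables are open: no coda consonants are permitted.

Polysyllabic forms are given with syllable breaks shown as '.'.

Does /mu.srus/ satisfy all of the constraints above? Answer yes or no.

no

/mu.srus/ — violates constraint (d): syllable 2 coda /s/ has 1 consonant (> 0) → phonotactically illegal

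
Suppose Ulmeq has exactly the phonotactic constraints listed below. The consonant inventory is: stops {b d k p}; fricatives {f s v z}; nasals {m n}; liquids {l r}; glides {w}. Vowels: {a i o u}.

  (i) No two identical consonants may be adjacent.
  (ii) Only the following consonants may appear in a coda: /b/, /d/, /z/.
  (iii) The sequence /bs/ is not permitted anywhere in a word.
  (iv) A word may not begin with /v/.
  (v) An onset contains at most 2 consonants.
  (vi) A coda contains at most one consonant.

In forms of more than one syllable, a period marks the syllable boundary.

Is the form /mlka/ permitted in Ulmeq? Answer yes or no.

/mlka/ — violates constraint (v): syllable 1 onset /mlk/ has 3 consonants (> 2) → not permitted

no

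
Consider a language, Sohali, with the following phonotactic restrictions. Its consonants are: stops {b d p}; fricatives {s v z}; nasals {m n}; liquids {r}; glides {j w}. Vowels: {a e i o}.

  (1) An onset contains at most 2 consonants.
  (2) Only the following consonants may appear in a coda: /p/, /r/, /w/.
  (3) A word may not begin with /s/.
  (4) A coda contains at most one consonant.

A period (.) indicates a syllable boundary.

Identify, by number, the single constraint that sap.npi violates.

3

sap.npi: word begins with /s/.
This is a violation of constraint 3: "A word may not begin with /s/."
The remaining constraints (1, 2, 4) are satisfied.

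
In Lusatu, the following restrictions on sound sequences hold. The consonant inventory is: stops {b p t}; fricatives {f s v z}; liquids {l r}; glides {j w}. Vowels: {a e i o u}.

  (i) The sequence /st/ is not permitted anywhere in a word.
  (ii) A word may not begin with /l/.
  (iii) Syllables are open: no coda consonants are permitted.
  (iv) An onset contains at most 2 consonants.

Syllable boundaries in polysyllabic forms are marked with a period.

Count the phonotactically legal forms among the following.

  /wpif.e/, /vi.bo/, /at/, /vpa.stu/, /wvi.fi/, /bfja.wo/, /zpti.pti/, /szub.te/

/wpif.e/ — violates constraint (iii): syllable 1 coda /f/ has 1 consonant (> 0) → phonotactically illegal
/vi.bo/ — σ1 onset /v/, coda /∅/ ok; σ2 onset /b/, coda /∅/ ok → phonotactically legal
/at/ — violates constraint (iii): syllable 1 coda /t/ has 1 consonant (> 0) → phonotactically illegal
/vpa.stu/ — violates constraint (i): contains banned sequence /st/ → phonotactically illegal
/wvi.fi/ — σ1 onset /wv/ (2C), coda /∅/ ok; σ2 onset /f/, coda /∅/ ok → phonotactically legal
/bfja.wo/ — violates constraint (iv): syllable 1 onset /bfj/ has 3 consonants (> 2) → phonotactically illegal
/zpti.pti/ — violates constraint (iv): syllable 1 onset /zpt/ has 3 consonants (> 2) → phonotactically illegal
/szub.te/ — violates constraint (iii): syllable 1 coda /b/ has 1 consonant (> 0) → phonotactically illegal
Phonotactically legal: /vi.bo/, /wvi.fi/ → 2.

2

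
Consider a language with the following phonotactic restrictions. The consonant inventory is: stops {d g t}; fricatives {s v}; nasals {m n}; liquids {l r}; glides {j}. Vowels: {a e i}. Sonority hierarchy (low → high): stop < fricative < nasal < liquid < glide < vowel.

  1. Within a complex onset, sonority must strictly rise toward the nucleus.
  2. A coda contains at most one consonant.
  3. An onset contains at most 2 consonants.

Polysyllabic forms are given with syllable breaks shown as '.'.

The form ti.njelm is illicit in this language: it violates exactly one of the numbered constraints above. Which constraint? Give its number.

2

ti.njelm: syllable 2 coda /lm/ has 2 consonants (> 1).
This is a violation of constraint 2: "A coda contains at most one consonant."
The remaining constraints (1, 3) are satisfied.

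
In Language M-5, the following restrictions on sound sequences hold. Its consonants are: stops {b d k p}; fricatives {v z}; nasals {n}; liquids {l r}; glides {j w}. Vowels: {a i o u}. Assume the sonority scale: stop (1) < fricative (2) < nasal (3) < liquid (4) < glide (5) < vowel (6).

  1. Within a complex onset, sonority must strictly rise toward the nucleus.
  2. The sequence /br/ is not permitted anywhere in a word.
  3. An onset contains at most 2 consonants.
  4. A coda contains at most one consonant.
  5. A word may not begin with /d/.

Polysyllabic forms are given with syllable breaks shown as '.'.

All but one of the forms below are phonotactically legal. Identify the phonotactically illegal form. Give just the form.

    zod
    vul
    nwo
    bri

bri

zod — σ1 onset /z/, coda /d/ ok → phonotactically legal
vul — σ1 onset /v/, coda /l/ ok → phonotactically legal
nwo — σ1 onset /nw/ (3→5 rises), coda /∅/ ok → phonotactically legal
bri — violates constraint 2: contains banned sequence /br/ → phonotactically illegal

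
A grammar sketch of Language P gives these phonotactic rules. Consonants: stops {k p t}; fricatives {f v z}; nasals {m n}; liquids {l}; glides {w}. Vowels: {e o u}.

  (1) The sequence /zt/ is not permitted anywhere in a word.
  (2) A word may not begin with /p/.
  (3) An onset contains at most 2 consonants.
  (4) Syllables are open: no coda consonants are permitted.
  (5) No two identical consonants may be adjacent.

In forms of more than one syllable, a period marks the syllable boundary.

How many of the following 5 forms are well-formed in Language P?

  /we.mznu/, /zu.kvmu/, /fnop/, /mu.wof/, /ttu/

/we.mznu/ — violates constraint 3: syllable 2 onset /mzn/ has 3 consonants (> 2) → ill-formed
/zu.kvmu/ — violates constraint 3: syllable 2 onset /kvm/ has 3 consonants (> 2) → ill-formed
/fnop/ — violates constraint 4: syllable 1 coda /p/ has 1 consonant (> 0) → ill-formed
/mu.wof/ — violates constraint 4: syllable 2 coda /f/ has 1 consonant (> 0) → ill-formed
/ttu/ — violates constraint 5: adjacent identical consonants /tt/ → ill-formed
No form is well-formed → 0.

0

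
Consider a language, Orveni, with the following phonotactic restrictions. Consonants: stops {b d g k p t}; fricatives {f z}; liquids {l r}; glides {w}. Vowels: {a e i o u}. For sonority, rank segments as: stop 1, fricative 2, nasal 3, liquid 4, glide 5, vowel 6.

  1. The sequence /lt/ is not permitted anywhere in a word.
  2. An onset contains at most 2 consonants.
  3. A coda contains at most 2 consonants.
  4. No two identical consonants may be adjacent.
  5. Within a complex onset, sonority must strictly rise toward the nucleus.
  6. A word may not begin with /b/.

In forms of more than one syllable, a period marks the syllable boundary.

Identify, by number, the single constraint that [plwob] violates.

2

[plwob]: syllable 1 onset /plw/ has 3 consonants (> 2).
This is a violation of constraint 2: "An onset contains at most 2 consonants."
The remaining constraints (1, 3, 4, 5, 6) are satisfied.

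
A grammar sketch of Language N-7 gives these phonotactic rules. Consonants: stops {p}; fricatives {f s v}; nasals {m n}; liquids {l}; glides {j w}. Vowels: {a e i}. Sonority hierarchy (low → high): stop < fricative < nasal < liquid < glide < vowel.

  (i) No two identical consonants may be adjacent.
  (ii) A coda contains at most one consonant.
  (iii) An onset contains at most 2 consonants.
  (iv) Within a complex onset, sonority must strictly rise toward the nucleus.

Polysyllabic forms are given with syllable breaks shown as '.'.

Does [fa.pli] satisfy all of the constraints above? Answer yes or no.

[fa.pli] — σ1 onset /f/, coda /∅/ ok; σ2 onset /pl/ (1→4 rises), coda /∅/ ok → permitted

yes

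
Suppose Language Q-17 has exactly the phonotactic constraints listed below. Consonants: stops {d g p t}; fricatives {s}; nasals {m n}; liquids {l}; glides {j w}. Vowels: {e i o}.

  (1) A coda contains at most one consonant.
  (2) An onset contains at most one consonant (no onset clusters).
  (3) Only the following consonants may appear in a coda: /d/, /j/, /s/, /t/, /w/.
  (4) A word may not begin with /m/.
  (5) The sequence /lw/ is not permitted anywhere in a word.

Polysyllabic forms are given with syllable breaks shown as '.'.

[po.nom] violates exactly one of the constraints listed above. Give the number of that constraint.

[po.nom]: syllable 2 coda contains /m/, which is not a licensed coda consonant.
This is a violation of constraint 3: "Only the following consonants may appear in a coda: /d/, /j/, /s/, /t/, /w/."
The remaining constraints (1, 2, 4, 5) are satisfied.

3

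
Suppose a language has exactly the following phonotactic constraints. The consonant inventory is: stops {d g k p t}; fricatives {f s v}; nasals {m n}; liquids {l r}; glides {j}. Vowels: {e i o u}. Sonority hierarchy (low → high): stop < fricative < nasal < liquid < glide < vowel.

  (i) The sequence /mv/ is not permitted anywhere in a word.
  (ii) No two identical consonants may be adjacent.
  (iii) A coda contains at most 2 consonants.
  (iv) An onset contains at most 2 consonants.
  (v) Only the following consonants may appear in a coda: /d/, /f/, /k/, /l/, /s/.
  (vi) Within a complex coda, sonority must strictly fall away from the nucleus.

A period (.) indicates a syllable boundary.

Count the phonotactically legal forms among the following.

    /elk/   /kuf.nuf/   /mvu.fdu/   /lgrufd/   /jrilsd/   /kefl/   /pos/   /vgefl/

/elk/ — σ1 onset /∅/, coda /lk/ (4→1 falls) ok → phonotactically legal
/kuf.nuf/ — σ1 onset /k/, coda /f/ ok; σ2 onset /n/, coda /f/ ok → phonotactically legal
/mvu.fdu/ — violates constraint (i): contains banned sequence /mv/ → phonotactically illegal
/lgrufd/ — violates constraint (iv): syllable 1 onset /lgr/ has 3 consonants (> 2) → phonotactically illegal
/jrilsd/ — violates constraint (iii): syllable 1 coda /lsd/ has 3 consonants (> 2) → phonotactically illegal
/kefl/ — violates constraint (vi): syllable 1 coda /fl/: /f/ (fricative, 2) → /l/ (liquid, 4) does not fall → phonotactically illegal
/pos/ — σ1 onset /p/, coda /s/ ok → phonotactically legal
/vgefl/ — violates constraint (vi): syllable 1 coda /fl/: /f/ (fricative, 2) → /l/ (liquid, 4) does not fall → phonotactically illegal
Phonotactically legal: /elk/, /kuf.nuf/, /pos/ → 3.

3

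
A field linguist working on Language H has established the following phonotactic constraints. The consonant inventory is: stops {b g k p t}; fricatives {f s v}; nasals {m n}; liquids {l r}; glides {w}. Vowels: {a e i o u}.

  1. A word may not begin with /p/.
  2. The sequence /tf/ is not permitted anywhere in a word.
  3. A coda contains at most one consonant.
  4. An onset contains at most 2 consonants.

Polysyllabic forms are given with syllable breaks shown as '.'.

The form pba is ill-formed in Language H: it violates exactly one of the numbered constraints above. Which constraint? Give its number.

pba: word begins with /p/.
This is a violation of constraint 1: "A word may not begin with /p/."
The remaining constraints (2, 3, 4) are satisfied.

1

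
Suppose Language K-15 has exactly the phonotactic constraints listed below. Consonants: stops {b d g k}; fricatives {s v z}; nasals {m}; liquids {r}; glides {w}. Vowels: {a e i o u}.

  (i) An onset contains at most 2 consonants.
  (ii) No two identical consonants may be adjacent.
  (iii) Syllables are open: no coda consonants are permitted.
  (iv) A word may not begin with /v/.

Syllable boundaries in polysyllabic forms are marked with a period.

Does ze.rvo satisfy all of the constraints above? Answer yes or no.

yes

ze.rvo — σ1 onset /z/, coda /∅/ ok; σ2 onset /rv/ (2C), coda /∅/ ok → permitted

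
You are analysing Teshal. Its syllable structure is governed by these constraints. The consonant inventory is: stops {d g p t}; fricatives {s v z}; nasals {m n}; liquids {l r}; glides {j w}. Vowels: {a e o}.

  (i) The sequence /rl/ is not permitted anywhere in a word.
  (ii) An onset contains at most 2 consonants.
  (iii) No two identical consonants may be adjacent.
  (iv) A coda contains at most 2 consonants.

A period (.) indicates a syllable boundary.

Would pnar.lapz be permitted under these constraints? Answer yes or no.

pnar.lapz — violates constraint (i): contains banned sequence /rl/ → not permitted

no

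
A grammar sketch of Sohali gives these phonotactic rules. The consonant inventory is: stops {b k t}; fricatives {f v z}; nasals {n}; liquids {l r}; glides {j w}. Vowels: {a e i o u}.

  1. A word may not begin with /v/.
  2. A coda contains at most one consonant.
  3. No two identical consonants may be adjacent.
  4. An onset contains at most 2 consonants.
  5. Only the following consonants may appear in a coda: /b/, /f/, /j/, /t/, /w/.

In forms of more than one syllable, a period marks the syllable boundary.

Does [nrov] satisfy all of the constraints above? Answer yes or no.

[nrov] — violates constraint 5: syllable 1 coda contains /v/, which is not a licensed coda consonant → ill-formed

no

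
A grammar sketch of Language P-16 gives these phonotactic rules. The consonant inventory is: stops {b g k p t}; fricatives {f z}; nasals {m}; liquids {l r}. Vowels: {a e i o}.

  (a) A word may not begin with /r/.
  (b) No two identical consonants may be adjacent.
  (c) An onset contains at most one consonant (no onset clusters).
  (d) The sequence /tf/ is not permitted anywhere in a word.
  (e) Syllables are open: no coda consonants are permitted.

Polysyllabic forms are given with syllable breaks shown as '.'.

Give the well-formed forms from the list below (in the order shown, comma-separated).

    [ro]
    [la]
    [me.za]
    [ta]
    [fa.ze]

[ro] — violates constraint (a): word begins with /r/ → ill-formed
[la] — σ1 onset /l/, coda /∅/ ok → well-formed
[me.za] — σ1 onset /m/, coda /∅/ ok; σ2 onset /z/, coda /∅/ ok → well-formed
[ta] — σ1 onset /t/, coda /∅/ ok → well-formed
[fa.ze] — σ1 onset /f/, coda /∅/ ok; σ2 onset /z/, coda /∅/ ok → well-formed

[la], [me.za], [ta], [fa.ze]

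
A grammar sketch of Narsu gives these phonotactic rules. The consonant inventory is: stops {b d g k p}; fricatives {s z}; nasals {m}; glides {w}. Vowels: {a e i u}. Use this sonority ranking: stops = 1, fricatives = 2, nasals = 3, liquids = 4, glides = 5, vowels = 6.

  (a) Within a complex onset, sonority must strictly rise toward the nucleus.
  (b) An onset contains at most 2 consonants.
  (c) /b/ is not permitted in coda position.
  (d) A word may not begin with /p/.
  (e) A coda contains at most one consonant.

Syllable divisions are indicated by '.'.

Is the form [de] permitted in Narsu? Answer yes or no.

[de] — σ1 onset /d/, coda /∅/ ok → permitted

yes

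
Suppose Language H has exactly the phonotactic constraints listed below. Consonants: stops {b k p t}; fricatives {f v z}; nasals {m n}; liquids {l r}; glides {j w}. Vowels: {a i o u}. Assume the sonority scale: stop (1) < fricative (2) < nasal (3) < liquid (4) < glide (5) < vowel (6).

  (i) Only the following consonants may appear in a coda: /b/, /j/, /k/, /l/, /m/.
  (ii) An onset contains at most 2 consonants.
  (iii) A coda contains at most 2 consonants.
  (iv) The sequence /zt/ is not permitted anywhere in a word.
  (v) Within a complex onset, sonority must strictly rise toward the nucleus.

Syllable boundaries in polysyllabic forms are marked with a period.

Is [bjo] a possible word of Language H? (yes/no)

[bjo] — σ1 onset /bj/ (1→5 rises), coda /∅/ ok → permitted

yes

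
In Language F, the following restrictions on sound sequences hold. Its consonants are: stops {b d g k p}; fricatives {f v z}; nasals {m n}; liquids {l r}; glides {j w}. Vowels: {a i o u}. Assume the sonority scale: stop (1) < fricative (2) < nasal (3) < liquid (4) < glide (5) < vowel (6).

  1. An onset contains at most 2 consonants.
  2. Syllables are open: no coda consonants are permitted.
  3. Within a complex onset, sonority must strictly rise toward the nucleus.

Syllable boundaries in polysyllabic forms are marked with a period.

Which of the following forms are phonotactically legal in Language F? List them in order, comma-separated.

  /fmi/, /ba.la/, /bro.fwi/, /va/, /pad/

/fmi/ — σ1 onset /fm/ (2→3 rises), coda /∅/ ok → phonotactically legal
/ba.la/ — σ1 onset /b/, coda /∅/ ok; σ2 onset /l/, coda /∅/ ok → phonotactically legal
/bro.fwi/ — σ1 onset /br/ (1→4 rises), coda /∅/ ok; σ2 onset /fw/ (2→5 rises), coda /∅/ ok → phonotactically legal
/va/ — σ1 onset /v/, coda /∅/ ok → phonotactically legal
/pad/ — violates constraint 2: syllable 1 coda /d/ has 1 consonant (> 0) → phonotactically illegal

/fmi/, /ba.la/, /bro.fwi/, /va/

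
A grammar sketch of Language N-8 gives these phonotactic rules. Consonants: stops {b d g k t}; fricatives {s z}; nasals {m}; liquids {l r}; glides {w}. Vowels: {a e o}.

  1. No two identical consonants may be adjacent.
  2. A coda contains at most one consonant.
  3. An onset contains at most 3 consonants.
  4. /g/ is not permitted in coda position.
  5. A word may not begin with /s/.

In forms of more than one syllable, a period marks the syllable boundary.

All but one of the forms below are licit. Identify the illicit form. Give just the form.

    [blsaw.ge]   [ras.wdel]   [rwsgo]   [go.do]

[blsaw.ge] — σ1 onset /bls/ (3C), coda /w/ ok; σ2 onset /g/, coda /∅/ ok → licit
[ras.wdel] — σ1 onset /r/, coda /s/ ok; σ2 onset /wd/ (2C), coda /l/ ok → licit
[rwsgo] — violates constraint 3: syllable 1 onset /rwsg/ has 4 consonants (> 3) → illicit
[go.do] — σ1 onset /g/, coda /∅/ ok; σ2 onset /d/, coda /∅/ ok → licit

[rwsgo]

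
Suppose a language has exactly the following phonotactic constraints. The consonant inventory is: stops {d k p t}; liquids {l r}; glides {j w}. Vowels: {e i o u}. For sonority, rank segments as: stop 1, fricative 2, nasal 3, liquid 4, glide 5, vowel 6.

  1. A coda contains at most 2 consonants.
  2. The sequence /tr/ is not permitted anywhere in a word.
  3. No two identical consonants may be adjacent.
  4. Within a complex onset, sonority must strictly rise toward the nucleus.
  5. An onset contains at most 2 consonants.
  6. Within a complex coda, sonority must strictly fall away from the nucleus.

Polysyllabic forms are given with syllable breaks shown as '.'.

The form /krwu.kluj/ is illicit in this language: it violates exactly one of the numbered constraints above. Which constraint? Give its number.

/krwu.kluj/: syllable 1 onset /krw/ has 3 consonants (> 2).
This is a violation of constraint 5: "An onset contains at most 2 consonants."
The remaining constraints (1, 2, 3, 4, 6) are satisfied.

5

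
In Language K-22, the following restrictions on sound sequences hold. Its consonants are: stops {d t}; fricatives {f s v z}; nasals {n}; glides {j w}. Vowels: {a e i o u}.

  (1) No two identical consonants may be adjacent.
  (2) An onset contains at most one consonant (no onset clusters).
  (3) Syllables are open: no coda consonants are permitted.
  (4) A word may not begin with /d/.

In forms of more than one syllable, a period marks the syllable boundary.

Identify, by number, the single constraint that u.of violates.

u.of: syllable 2 coda /f/ has 1 consonant (> 0).
This is a violation of constraint 3: "Syllables are open: no coda consonants are permitted."
The remaining constraints (1, 2, 4) are satisfied.

3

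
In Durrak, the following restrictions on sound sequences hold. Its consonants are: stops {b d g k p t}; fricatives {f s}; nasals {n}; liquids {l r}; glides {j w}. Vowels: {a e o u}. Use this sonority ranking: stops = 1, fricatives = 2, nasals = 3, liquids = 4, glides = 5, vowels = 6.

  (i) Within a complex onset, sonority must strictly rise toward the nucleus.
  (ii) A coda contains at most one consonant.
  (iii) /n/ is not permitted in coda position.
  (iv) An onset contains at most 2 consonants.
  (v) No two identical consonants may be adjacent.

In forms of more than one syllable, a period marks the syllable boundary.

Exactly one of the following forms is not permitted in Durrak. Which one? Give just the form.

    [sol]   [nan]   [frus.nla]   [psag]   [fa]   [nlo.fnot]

[nan]

[sol] — σ1 onset /s/, coda /l/ ok → permitted
[nan] — violates constraint (iii): syllable 1 coda contains /n/ → not permitted
[frus.nla] — σ1 onset /fr/ (2→4 rises), coda /s/ ok; σ2 onset /nl/ (3→4 rises), coda /∅/ ok → permitted
[psag] — σ1 onset /ps/ (1→2 rises), coda /g/ ok → permitted
[fa] — σ1 onset /f/, coda /∅/ ok → permitted
[nlo.fnot] — σ1 onset /nl/ (3→4 rises), coda /∅/ ok; σ2 onset /fn/ (2→3 rises), coda /t/ ok → permitted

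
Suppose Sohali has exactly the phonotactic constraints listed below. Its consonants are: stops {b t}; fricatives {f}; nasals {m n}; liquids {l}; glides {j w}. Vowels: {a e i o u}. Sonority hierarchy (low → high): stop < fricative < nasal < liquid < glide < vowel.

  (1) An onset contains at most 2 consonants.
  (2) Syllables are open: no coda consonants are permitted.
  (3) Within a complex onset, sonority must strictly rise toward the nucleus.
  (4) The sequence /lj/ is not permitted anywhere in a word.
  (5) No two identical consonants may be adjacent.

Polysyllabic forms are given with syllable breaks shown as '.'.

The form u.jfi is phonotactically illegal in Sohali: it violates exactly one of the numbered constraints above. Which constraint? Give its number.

u.jfi: syllable 2 onset /jf/: /j/ (glide, 5) → /f/ (fricative, 2) does not rise.
This is a violation of constraint 3: "Within a complex onset, sonority must strictly rise toward the nucleus."
The remaining constraints (1, 2, 4, 5) are satisfied.

3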